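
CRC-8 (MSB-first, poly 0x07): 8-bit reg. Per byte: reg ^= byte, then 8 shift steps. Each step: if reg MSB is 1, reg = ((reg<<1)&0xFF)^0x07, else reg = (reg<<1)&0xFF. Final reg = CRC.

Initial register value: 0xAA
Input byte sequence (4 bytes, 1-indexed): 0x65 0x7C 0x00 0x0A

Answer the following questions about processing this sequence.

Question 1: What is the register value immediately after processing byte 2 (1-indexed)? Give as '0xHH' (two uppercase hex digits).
After byte 1 (0x65): reg=0x63
After byte 2 (0x7C): reg=0x5D

Answer: 0x5D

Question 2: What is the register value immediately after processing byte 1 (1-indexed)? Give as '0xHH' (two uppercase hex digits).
Answer: 0x63

Derivation:
After byte 1 (0x65): reg=0x63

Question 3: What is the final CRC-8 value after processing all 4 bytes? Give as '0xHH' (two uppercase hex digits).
After byte 1 (0x65): reg=0x63
After byte 2 (0x7C): reg=0x5D
After byte 3 (0x00): reg=0x94
After byte 4 (0x0A): reg=0xD3

Answer: 0xD3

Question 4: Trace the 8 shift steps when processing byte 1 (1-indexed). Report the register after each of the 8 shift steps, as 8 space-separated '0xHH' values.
Answer: 0x99 0x35 0x6A 0xD4 0xAF 0x59 0xB2 0x63

Derivation:
Register before byte 1: 0xAA
After XOR with byte 0x65: 0xCF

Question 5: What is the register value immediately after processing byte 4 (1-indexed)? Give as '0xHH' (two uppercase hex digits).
Answer: 0xD3

Derivation:
After byte 1 (0x65): reg=0x63
After byte 2 (0x7C): reg=0x5D
After byte 3 (0x00): reg=0x94
After byte 4 (0x0A): reg=0xD3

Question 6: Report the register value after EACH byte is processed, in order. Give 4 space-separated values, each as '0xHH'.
0x63 0x5D 0x94 0xD3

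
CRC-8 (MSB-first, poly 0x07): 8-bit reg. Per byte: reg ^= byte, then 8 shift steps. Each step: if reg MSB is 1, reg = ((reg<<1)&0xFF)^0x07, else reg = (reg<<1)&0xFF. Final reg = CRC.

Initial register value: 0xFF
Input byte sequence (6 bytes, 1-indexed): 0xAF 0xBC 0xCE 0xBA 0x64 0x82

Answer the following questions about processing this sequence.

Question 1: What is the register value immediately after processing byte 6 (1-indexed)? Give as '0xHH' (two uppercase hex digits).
After byte 1 (0xAF): reg=0xB7
After byte 2 (0xBC): reg=0x31
After byte 3 (0xCE): reg=0xF3
After byte 4 (0xBA): reg=0xF8
After byte 5 (0x64): reg=0xDD
After byte 6 (0x82): reg=0x9A

Answer: 0x9A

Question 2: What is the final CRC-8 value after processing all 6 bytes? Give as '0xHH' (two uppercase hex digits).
After byte 1 (0xAF): reg=0xB7
After byte 2 (0xBC): reg=0x31
After byte 3 (0xCE): reg=0xF3
After byte 4 (0xBA): reg=0xF8
After byte 5 (0x64): reg=0xDD
After byte 6 (0x82): reg=0x9A

Answer: 0x9A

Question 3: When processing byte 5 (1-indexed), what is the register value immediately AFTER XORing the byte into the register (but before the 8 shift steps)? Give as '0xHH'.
Register before byte 5: 0xF8
Byte 5: 0x64
0xF8 XOR 0x64 = 0x9C

Answer: 0x9C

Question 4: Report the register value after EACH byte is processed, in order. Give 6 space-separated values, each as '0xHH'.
0xB7 0x31 0xF3 0xF8 0xDD 0x9A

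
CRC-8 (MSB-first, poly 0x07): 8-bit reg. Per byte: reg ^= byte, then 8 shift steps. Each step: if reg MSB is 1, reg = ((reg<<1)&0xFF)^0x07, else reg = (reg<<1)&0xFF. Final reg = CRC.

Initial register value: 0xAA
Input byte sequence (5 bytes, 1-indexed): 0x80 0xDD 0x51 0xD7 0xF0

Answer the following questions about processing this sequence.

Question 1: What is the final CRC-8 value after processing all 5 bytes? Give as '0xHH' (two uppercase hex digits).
Answer: 0xCA

Derivation:
After byte 1 (0x80): reg=0xD6
After byte 2 (0xDD): reg=0x31
After byte 3 (0x51): reg=0x27
After byte 4 (0xD7): reg=0xDE
After byte 5 (0xF0): reg=0xCA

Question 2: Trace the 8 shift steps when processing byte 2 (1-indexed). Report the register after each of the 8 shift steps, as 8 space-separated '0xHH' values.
After byte 1 (0x80): reg=0xD6
Register before byte 2: 0xD6
After XOR with byte 0xDD: 0x0B

Answer: 0x16 0x2C 0x58 0xB0 0x67 0xCE 0x9B 0x31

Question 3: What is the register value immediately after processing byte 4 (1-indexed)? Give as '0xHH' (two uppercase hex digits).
After byte 1 (0x80): reg=0xD6
After byte 2 (0xDD): reg=0x31
After byte 3 (0x51): reg=0x27
After byte 4 (0xD7): reg=0xDE

Answer: 0xDE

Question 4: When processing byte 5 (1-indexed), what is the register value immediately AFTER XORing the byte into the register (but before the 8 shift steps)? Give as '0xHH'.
Register before byte 5: 0xDE
Byte 5: 0xF0
0xDE XOR 0xF0 = 0x2E

Answer: 0x2E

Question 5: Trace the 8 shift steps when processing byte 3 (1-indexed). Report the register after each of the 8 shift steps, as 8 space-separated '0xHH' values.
After byte 1 (0x80): reg=0xD6
After byte 2 (0xDD): reg=0x31
Register before byte 3: 0x31
After XOR with byte 0x51: 0x60

Answer: 0xC0 0x87 0x09 0x12 0x24 0x48 0x90 0x27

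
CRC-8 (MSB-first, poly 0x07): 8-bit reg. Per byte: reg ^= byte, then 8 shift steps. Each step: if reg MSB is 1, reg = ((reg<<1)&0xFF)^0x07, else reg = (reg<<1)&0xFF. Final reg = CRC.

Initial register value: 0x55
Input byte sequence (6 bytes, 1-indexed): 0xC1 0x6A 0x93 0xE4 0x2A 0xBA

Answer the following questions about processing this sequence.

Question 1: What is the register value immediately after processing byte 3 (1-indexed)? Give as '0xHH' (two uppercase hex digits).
After byte 1 (0xC1): reg=0xE5
After byte 2 (0x6A): reg=0xA4
After byte 3 (0x93): reg=0x85

Answer: 0x85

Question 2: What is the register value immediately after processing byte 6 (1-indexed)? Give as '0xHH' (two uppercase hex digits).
Answer: 0xAD

Derivation:
After byte 1 (0xC1): reg=0xE5
After byte 2 (0x6A): reg=0xA4
After byte 3 (0x93): reg=0x85
After byte 4 (0xE4): reg=0x20
After byte 5 (0x2A): reg=0x36
After byte 6 (0xBA): reg=0xAD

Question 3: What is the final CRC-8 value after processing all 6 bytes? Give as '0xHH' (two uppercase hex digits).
After byte 1 (0xC1): reg=0xE5
After byte 2 (0x6A): reg=0xA4
After byte 3 (0x93): reg=0x85
After byte 4 (0xE4): reg=0x20
After byte 5 (0x2A): reg=0x36
After byte 6 (0xBA): reg=0xAD

Answer: 0xAD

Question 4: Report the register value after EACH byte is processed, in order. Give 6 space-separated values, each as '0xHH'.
0xE5 0xA4 0x85 0x20 0x36 0xAD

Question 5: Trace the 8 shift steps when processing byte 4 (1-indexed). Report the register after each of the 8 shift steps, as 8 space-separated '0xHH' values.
Answer: 0xC2 0x83 0x01 0x02 0x04 0x08 0x10 0x20

Derivation:
After byte 1 (0xC1): reg=0xE5
After byte 2 (0x6A): reg=0xA4
After byte 3 (0x93): reg=0x85
Register before byte 4: 0x85
After XOR with byte 0xE4: 0x61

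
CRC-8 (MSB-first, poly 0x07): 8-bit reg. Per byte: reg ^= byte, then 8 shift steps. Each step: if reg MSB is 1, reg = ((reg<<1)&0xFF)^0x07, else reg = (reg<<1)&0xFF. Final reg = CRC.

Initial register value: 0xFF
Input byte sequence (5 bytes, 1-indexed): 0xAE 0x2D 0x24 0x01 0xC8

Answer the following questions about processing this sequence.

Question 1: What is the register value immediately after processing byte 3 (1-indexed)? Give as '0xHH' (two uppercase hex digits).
Answer: 0xF4

Derivation:
After byte 1 (0xAE): reg=0xB0
After byte 2 (0x2D): reg=0xDA
After byte 3 (0x24): reg=0xF4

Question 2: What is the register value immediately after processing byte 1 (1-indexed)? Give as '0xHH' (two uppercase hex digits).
After byte 1 (0xAE): reg=0xB0

Answer: 0xB0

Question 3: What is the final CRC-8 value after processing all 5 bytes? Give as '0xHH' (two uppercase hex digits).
Answer: 0x23

Derivation:
After byte 1 (0xAE): reg=0xB0
After byte 2 (0x2D): reg=0xDA
After byte 3 (0x24): reg=0xF4
After byte 4 (0x01): reg=0xC5
After byte 5 (0xC8): reg=0x23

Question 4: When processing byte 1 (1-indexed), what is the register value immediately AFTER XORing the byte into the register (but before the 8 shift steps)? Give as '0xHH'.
Answer: 0x51

Derivation:
Register before byte 1: 0xFF
Byte 1: 0xAE
0xFF XOR 0xAE = 0x51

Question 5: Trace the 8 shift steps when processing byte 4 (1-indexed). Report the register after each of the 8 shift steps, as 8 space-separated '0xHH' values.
Answer: 0xED 0xDD 0xBD 0x7D 0xFA 0xF3 0xE1 0xC5

Derivation:
After byte 1 (0xAE): reg=0xB0
After byte 2 (0x2D): reg=0xDA
After byte 3 (0x24): reg=0xF4
Register before byte 4: 0xF4
After XOR with byte 0x01: 0xF5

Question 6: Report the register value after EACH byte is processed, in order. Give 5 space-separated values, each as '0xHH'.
0xB0 0xDA 0xF4 0xC5 0x23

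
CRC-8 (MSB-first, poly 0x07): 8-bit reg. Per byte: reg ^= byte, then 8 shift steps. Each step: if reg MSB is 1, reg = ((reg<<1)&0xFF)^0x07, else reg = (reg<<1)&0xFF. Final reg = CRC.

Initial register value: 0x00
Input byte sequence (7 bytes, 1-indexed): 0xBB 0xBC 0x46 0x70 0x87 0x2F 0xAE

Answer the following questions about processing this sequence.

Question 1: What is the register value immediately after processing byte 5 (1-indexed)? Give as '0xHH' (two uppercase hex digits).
Answer: 0xCB

Derivation:
After byte 1 (0xBB): reg=0x28
After byte 2 (0xBC): reg=0xE5
After byte 3 (0x46): reg=0x60
After byte 4 (0x70): reg=0x70
After byte 5 (0x87): reg=0xCB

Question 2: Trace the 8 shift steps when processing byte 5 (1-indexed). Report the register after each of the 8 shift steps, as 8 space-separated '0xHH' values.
Answer: 0xE9 0xD5 0xAD 0x5D 0xBA 0x73 0xE6 0xCB

Derivation:
After byte 1 (0xBB): reg=0x28
After byte 2 (0xBC): reg=0xE5
After byte 3 (0x46): reg=0x60
After byte 4 (0x70): reg=0x70
Register before byte 5: 0x70
After XOR with byte 0x87: 0xF7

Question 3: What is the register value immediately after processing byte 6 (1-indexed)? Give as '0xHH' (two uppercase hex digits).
Answer: 0xB2

Derivation:
After byte 1 (0xBB): reg=0x28
After byte 2 (0xBC): reg=0xE5
After byte 3 (0x46): reg=0x60
After byte 4 (0x70): reg=0x70
After byte 5 (0x87): reg=0xCB
After byte 6 (0x2F): reg=0xB2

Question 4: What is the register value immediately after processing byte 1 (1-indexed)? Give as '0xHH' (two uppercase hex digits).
After byte 1 (0xBB): reg=0x28

Answer: 0x28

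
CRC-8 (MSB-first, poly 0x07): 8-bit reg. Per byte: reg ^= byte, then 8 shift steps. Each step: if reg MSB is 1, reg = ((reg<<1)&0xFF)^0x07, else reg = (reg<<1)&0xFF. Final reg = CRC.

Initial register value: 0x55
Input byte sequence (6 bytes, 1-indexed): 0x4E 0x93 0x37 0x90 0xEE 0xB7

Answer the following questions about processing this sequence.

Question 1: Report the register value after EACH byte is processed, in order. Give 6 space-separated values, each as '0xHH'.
0x41 0x30 0x15 0x92 0x73 0x52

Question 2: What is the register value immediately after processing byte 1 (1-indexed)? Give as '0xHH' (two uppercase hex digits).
After byte 1 (0x4E): reg=0x41

Answer: 0x41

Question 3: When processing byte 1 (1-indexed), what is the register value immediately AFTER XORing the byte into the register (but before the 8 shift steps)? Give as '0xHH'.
Answer: 0x1B

Derivation:
Register before byte 1: 0x55
Byte 1: 0x4E
0x55 XOR 0x4E = 0x1B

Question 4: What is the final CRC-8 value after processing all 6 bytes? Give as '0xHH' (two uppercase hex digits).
Answer: 0x52

Derivation:
After byte 1 (0x4E): reg=0x41
After byte 2 (0x93): reg=0x30
After byte 3 (0x37): reg=0x15
After byte 4 (0x90): reg=0x92
After byte 5 (0xEE): reg=0x73
After byte 6 (0xB7): reg=0x52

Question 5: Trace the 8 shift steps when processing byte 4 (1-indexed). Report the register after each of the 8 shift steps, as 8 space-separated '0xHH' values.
After byte 1 (0x4E): reg=0x41
After byte 2 (0x93): reg=0x30
After byte 3 (0x37): reg=0x15
Register before byte 4: 0x15
After XOR with byte 0x90: 0x85

Answer: 0x0D 0x1A 0x34 0x68 0xD0 0xA7 0x49 0x92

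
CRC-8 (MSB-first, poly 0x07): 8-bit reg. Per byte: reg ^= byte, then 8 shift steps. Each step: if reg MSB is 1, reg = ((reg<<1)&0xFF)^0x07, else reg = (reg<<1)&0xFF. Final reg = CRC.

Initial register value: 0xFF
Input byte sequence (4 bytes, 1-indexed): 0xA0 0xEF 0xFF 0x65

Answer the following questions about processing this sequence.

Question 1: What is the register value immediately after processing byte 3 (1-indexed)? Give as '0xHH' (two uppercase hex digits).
Answer: 0x10

Derivation:
After byte 1 (0xA0): reg=0x9A
After byte 2 (0xEF): reg=0x4C
After byte 3 (0xFF): reg=0x10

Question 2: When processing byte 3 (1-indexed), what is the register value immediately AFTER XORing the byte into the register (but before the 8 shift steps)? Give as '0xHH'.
Answer: 0xB3

Derivation:
Register before byte 3: 0x4C
Byte 3: 0xFF
0x4C XOR 0xFF = 0xB3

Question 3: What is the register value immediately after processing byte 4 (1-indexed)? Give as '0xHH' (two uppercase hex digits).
Answer: 0x4C

Derivation:
After byte 1 (0xA0): reg=0x9A
After byte 2 (0xEF): reg=0x4C
After byte 3 (0xFF): reg=0x10
After byte 4 (0x65): reg=0x4C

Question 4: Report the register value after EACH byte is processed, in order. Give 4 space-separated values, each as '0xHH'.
0x9A 0x4C 0x10 0x4C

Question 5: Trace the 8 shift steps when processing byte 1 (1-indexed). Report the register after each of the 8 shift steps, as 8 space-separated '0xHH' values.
Register before byte 1: 0xFF
After XOR with byte 0xA0: 0x5F

Answer: 0xBE 0x7B 0xF6 0xEB 0xD1 0xA5 0x4D 0x9A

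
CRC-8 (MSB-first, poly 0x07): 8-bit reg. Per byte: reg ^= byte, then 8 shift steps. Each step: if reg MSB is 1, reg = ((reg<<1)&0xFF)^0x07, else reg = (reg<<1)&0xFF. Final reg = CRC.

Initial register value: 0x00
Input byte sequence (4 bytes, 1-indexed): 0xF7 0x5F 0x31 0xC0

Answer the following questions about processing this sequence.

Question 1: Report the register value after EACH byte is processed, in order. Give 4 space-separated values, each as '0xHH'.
0xCB 0xE5 0x22 0xA0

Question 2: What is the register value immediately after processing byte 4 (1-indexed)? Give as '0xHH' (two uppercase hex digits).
Answer: 0xA0

Derivation:
After byte 1 (0xF7): reg=0xCB
After byte 2 (0x5F): reg=0xE5
After byte 3 (0x31): reg=0x22
After byte 4 (0xC0): reg=0xA0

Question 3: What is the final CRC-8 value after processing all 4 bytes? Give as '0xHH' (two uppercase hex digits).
Answer: 0xA0

Derivation:
After byte 1 (0xF7): reg=0xCB
After byte 2 (0x5F): reg=0xE5
After byte 3 (0x31): reg=0x22
After byte 4 (0xC0): reg=0xA0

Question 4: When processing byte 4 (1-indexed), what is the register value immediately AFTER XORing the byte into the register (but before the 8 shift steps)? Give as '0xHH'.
Answer: 0xE2

Derivation:
Register before byte 4: 0x22
Byte 4: 0xC0
0x22 XOR 0xC0 = 0xE2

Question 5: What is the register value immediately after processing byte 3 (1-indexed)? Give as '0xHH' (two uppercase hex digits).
After byte 1 (0xF7): reg=0xCB
After byte 2 (0x5F): reg=0xE5
After byte 3 (0x31): reg=0x22

Answer: 0x22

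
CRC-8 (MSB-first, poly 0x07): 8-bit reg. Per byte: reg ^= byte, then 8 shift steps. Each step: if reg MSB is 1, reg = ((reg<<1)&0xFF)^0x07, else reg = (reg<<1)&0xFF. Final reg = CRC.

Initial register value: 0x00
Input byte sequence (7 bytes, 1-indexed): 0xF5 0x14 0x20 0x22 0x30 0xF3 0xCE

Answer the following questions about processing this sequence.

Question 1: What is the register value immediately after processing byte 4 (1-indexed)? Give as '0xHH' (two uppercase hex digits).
Answer: 0x04

Derivation:
After byte 1 (0xF5): reg=0xC5
After byte 2 (0x14): reg=0x39
After byte 3 (0x20): reg=0x4F
After byte 4 (0x22): reg=0x04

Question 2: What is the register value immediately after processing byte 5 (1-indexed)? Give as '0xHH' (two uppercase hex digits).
After byte 1 (0xF5): reg=0xC5
After byte 2 (0x14): reg=0x39
After byte 3 (0x20): reg=0x4F
After byte 4 (0x22): reg=0x04
After byte 5 (0x30): reg=0x8C

Answer: 0x8C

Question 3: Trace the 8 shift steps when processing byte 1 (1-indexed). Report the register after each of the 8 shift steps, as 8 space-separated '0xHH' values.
Answer: 0xED 0xDD 0xBD 0x7D 0xFA 0xF3 0xE1 0xC5

Derivation:
Register before byte 1: 0x00
After XOR with byte 0xF5: 0xF5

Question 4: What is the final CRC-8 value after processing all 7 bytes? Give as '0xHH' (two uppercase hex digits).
Answer: 0x05

Derivation:
After byte 1 (0xF5): reg=0xC5
After byte 2 (0x14): reg=0x39
After byte 3 (0x20): reg=0x4F
After byte 4 (0x22): reg=0x04
After byte 5 (0x30): reg=0x8C
After byte 6 (0xF3): reg=0x7A
After byte 7 (0xCE): reg=0x05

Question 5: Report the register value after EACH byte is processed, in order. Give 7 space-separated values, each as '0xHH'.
0xC5 0x39 0x4F 0x04 0x8C 0x7A 0x05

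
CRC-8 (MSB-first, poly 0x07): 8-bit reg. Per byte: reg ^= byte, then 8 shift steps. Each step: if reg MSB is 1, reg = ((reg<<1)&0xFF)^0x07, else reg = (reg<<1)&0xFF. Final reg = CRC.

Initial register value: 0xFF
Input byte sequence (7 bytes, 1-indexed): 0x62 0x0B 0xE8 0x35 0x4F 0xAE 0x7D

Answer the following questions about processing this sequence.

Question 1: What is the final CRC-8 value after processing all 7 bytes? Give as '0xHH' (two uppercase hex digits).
After byte 1 (0x62): reg=0xDA
After byte 2 (0x0B): reg=0x39
After byte 3 (0xE8): reg=0x39
After byte 4 (0x35): reg=0x24
After byte 5 (0x4F): reg=0x16
After byte 6 (0xAE): reg=0x21
After byte 7 (0x7D): reg=0x93

Answer: 0x93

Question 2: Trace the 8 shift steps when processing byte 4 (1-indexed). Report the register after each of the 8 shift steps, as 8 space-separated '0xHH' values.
After byte 1 (0x62): reg=0xDA
After byte 2 (0x0B): reg=0x39
After byte 3 (0xE8): reg=0x39
Register before byte 4: 0x39
After XOR with byte 0x35: 0x0C

Answer: 0x18 0x30 0x60 0xC0 0x87 0x09 0x12 0x24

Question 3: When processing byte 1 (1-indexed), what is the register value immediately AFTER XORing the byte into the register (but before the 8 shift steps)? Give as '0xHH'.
Register before byte 1: 0xFF
Byte 1: 0x62
0xFF XOR 0x62 = 0x9D

Answer: 0x9D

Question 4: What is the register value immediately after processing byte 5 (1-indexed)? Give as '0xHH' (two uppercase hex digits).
Answer: 0x16

Derivation:
After byte 1 (0x62): reg=0xDA
After byte 2 (0x0B): reg=0x39
After byte 3 (0xE8): reg=0x39
After byte 4 (0x35): reg=0x24
After byte 5 (0x4F): reg=0x16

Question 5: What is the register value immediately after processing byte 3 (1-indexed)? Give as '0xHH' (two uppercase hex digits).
After byte 1 (0x62): reg=0xDA
After byte 2 (0x0B): reg=0x39
After byte 3 (0xE8): reg=0x39

Answer: 0x39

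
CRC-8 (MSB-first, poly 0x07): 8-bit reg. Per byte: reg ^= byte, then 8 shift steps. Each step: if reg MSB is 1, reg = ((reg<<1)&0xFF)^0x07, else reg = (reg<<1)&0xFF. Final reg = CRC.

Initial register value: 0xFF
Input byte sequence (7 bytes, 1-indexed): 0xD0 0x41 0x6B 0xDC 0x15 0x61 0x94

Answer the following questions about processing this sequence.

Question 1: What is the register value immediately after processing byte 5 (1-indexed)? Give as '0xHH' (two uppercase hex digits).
After byte 1 (0xD0): reg=0xCD
After byte 2 (0x41): reg=0xAD
After byte 3 (0x6B): reg=0x5C
After byte 4 (0xDC): reg=0x89
After byte 5 (0x15): reg=0xDD

Answer: 0xDD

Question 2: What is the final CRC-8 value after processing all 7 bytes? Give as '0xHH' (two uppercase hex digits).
Answer: 0x56

Derivation:
After byte 1 (0xD0): reg=0xCD
After byte 2 (0x41): reg=0xAD
After byte 3 (0x6B): reg=0x5C
After byte 4 (0xDC): reg=0x89
After byte 5 (0x15): reg=0xDD
After byte 6 (0x61): reg=0x3D
After byte 7 (0x94): reg=0x56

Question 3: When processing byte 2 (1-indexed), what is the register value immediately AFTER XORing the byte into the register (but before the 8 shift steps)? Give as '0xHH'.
Register before byte 2: 0xCD
Byte 2: 0x41
0xCD XOR 0x41 = 0x8C

Answer: 0x8C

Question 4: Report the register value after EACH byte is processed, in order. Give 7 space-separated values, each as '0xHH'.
0xCD 0xAD 0x5C 0x89 0xDD 0x3D 0x56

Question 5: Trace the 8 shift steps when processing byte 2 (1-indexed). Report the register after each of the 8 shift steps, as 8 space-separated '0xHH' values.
After byte 1 (0xD0): reg=0xCD
Register before byte 2: 0xCD
After XOR with byte 0x41: 0x8C

Answer: 0x1F 0x3E 0x7C 0xF8 0xF7 0xE9 0xD5 0xAD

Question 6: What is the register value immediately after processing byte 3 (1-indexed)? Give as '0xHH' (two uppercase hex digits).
After byte 1 (0xD0): reg=0xCD
After byte 2 (0x41): reg=0xAD
After byte 3 (0x6B): reg=0x5C

Answer: 0x5C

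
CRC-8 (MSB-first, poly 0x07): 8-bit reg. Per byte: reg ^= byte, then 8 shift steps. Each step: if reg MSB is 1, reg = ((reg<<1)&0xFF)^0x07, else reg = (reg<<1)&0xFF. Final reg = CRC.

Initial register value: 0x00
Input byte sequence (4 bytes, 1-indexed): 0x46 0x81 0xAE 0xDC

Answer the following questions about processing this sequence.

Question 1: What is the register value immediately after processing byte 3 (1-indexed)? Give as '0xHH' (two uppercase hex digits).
After byte 1 (0x46): reg=0xD5
After byte 2 (0x81): reg=0xAB
After byte 3 (0xAE): reg=0x1B

Answer: 0x1B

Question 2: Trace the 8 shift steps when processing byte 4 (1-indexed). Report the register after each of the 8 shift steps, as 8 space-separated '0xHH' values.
After byte 1 (0x46): reg=0xD5
After byte 2 (0x81): reg=0xAB
After byte 3 (0xAE): reg=0x1B
Register before byte 4: 0x1B
After XOR with byte 0xDC: 0xC7

Answer: 0x89 0x15 0x2A 0x54 0xA8 0x57 0xAE 0x5B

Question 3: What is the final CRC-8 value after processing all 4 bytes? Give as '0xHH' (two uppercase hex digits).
Answer: 0x5B

Derivation:
After byte 1 (0x46): reg=0xD5
After byte 2 (0x81): reg=0xAB
After byte 3 (0xAE): reg=0x1B
After byte 4 (0xDC): reg=0x5B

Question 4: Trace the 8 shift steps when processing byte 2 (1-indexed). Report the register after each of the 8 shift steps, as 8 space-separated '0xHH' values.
Answer: 0xA8 0x57 0xAE 0x5B 0xB6 0x6B 0xD6 0xAB

Derivation:
After byte 1 (0x46): reg=0xD5
Register before byte 2: 0xD5
After XOR with byte 0x81: 0x54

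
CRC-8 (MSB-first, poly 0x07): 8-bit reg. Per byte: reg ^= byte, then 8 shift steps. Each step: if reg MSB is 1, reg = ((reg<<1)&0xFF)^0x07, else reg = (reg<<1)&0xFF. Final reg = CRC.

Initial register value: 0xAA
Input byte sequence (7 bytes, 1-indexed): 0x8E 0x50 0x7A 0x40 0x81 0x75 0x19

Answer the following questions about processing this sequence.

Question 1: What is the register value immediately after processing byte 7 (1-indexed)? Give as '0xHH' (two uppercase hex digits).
After byte 1 (0x8E): reg=0xFC
After byte 2 (0x50): reg=0x4D
After byte 3 (0x7A): reg=0x85
After byte 4 (0x40): reg=0x55
After byte 5 (0x81): reg=0x22
After byte 6 (0x75): reg=0xA2
After byte 7 (0x19): reg=0x28

Answer: 0x28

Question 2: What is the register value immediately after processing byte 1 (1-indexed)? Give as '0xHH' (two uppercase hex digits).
After byte 1 (0x8E): reg=0xFC

Answer: 0xFC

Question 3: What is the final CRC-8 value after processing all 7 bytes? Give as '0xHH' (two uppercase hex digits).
After byte 1 (0x8E): reg=0xFC
After byte 2 (0x50): reg=0x4D
After byte 3 (0x7A): reg=0x85
After byte 4 (0x40): reg=0x55
After byte 5 (0x81): reg=0x22
After byte 6 (0x75): reg=0xA2
After byte 7 (0x19): reg=0x28

Answer: 0x28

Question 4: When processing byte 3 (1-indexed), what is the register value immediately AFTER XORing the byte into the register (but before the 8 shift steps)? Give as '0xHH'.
Answer: 0x37

Derivation:
Register before byte 3: 0x4D
Byte 3: 0x7A
0x4D XOR 0x7A = 0x37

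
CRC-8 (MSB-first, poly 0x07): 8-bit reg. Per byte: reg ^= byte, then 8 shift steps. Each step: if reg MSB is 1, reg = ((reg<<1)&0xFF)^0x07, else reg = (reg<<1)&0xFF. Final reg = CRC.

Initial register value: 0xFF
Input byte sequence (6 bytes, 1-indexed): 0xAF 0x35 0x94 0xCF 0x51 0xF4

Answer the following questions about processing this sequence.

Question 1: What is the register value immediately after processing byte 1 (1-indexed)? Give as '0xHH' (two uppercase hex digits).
After byte 1 (0xAF): reg=0xB7

Answer: 0xB7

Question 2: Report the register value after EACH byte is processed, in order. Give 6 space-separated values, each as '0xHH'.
0xB7 0x87 0x79 0x0B 0x81 0x4C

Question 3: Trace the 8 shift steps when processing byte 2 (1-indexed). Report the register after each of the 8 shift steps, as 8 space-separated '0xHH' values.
Answer: 0x03 0x06 0x0C 0x18 0x30 0x60 0xC0 0x87

Derivation:
After byte 1 (0xAF): reg=0xB7
Register before byte 2: 0xB7
After XOR with byte 0x35: 0x82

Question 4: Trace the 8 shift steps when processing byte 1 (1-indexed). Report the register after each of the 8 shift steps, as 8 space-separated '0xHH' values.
Register before byte 1: 0xFF
After XOR with byte 0xAF: 0x50

Answer: 0xA0 0x47 0x8E 0x1B 0x36 0x6C 0xD8 0xB7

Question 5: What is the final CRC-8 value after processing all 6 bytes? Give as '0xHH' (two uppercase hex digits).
Answer: 0x4C

Derivation:
After byte 1 (0xAF): reg=0xB7
After byte 2 (0x35): reg=0x87
After byte 3 (0x94): reg=0x79
After byte 4 (0xCF): reg=0x0B
After byte 5 (0x51): reg=0x81
After byte 6 (0xF4): reg=0x4C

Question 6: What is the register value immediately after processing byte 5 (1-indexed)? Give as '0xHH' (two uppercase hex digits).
After byte 1 (0xAF): reg=0xB7
After byte 2 (0x35): reg=0x87
After byte 3 (0x94): reg=0x79
After byte 4 (0xCF): reg=0x0B
After byte 5 (0x51): reg=0x81

Answer: 0x81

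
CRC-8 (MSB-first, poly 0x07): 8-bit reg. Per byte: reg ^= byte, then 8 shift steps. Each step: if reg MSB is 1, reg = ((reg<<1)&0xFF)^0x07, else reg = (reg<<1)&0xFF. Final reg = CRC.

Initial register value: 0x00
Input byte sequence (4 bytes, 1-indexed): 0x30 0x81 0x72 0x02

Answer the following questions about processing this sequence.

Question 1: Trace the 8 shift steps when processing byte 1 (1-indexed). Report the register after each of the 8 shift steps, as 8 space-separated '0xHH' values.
Answer: 0x60 0xC0 0x87 0x09 0x12 0x24 0x48 0x90

Derivation:
Register before byte 1: 0x00
After XOR with byte 0x30: 0x30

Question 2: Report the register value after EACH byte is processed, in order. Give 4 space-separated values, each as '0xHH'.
0x90 0x77 0x1B 0x4F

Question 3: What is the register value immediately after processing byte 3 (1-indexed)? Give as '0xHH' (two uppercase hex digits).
Answer: 0x1B

Derivation:
After byte 1 (0x30): reg=0x90
After byte 2 (0x81): reg=0x77
After byte 3 (0x72): reg=0x1B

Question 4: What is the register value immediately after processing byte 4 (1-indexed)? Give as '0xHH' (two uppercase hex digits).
After byte 1 (0x30): reg=0x90
After byte 2 (0x81): reg=0x77
After byte 3 (0x72): reg=0x1B
After byte 4 (0x02): reg=0x4F

Answer: 0x4F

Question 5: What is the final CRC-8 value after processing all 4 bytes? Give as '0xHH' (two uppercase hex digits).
Answer: 0x4F

Derivation:
After byte 1 (0x30): reg=0x90
After byte 2 (0x81): reg=0x77
After byte 3 (0x72): reg=0x1B
After byte 4 (0x02): reg=0x4F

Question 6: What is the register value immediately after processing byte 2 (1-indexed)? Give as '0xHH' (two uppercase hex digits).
After byte 1 (0x30): reg=0x90
After byte 2 (0x81): reg=0x77

Answer: 0x77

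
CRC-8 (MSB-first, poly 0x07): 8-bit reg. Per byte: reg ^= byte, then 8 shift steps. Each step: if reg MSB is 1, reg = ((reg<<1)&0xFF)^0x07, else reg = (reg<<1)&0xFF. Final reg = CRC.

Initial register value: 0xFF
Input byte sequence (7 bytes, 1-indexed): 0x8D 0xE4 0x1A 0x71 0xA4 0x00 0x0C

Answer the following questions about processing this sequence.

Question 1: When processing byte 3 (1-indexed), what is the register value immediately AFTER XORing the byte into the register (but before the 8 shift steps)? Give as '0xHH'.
Answer: 0x20

Derivation:
Register before byte 3: 0x3A
Byte 3: 0x1A
0x3A XOR 0x1A = 0x20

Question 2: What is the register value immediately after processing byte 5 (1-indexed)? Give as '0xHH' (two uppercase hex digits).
After byte 1 (0x8D): reg=0x59
After byte 2 (0xE4): reg=0x3A
After byte 3 (0x1A): reg=0xE0
After byte 4 (0x71): reg=0xFE
After byte 5 (0xA4): reg=0x81

Answer: 0x81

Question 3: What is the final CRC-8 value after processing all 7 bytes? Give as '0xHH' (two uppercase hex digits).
Answer: 0x87

Derivation:
After byte 1 (0x8D): reg=0x59
After byte 2 (0xE4): reg=0x3A
After byte 3 (0x1A): reg=0xE0
After byte 4 (0x71): reg=0xFE
After byte 5 (0xA4): reg=0x81
After byte 6 (0x00): reg=0x8E
After byte 7 (0x0C): reg=0x87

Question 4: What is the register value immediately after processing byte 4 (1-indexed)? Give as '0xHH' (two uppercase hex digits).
Answer: 0xFE

Derivation:
After byte 1 (0x8D): reg=0x59
After byte 2 (0xE4): reg=0x3A
After byte 3 (0x1A): reg=0xE0
After byte 4 (0x71): reg=0xFE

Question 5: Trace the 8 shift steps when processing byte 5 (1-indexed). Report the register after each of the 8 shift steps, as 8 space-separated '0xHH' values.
Answer: 0xB4 0x6F 0xDE 0xBB 0x71 0xE2 0xC3 0x81

Derivation:
After byte 1 (0x8D): reg=0x59
After byte 2 (0xE4): reg=0x3A
After byte 3 (0x1A): reg=0xE0
After byte 4 (0x71): reg=0xFE
Register before byte 5: 0xFE
After XOR with byte 0xA4: 0x5A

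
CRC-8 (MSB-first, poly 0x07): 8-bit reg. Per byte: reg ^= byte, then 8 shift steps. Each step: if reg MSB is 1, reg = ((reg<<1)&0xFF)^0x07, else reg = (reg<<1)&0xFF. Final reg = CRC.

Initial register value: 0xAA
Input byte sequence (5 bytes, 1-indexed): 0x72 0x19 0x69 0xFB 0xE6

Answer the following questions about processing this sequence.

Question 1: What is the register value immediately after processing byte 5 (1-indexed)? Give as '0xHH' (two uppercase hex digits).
After byte 1 (0x72): reg=0x06
After byte 2 (0x19): reg=0x5D
After byte 3 (0x69): reg=0x8C
After byte 4 (0xFB): reg=0x42
After byte 5 (0xE6): reg=0x75

Answer: 0x75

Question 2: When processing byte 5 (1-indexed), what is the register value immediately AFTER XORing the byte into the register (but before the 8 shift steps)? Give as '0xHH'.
Answer: 0xA4

Derivation:
Register before byte 5: 0x42
Byte 5: 0xE6
0x42 XOR 0xE6 = 0xA4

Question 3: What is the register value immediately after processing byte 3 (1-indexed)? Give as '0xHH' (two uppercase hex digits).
After byte 1 (0x72): reg=0x06
After byte 2 (0x19): reg=0x5D
After byte 3 (0x69): reg=0x8C

Answer: 0x8C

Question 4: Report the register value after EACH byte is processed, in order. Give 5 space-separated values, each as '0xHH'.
0x06 0x5D 0x8C 0x42 0x75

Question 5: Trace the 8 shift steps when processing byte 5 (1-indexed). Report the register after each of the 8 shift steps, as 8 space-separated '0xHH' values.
After byte 1 (0x72): reg=0x06
After byte 2 (0x19): reg=0x5D
After byte 3 (0x69): reg=0x8C
After byte 4 (0xFB): reg=0x42
Register before byte 5: 0x42
After XOR with byte 0xE6: 0xA4

Answer: 0x4F 0x9E 0x3B 0x76 0xEC 0xDF 0xB9 0x75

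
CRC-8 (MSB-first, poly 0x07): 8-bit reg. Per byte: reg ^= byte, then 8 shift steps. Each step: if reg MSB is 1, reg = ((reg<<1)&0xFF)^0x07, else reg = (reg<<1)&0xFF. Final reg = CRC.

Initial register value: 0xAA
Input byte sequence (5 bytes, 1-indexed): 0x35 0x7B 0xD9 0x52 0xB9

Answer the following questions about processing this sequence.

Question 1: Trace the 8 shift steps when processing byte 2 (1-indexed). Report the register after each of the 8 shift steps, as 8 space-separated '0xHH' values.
After byte 1 (0x35): reg=0xD4
Register before byte 2: 0xD4
After XOR with byte 0x7B: 0xAF

Answer: 0x59 0xB2 0x63 0xC6 0x8B 0x11 0x22 0x44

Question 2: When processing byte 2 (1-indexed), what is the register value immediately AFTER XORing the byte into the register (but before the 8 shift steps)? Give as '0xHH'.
Register before byte 2: 0xD4
Byte 2: 0x7B
0xD4 XOR 0x7B = 0xAF

Answer: 0xAF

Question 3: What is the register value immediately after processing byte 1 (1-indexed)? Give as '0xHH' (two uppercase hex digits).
After byte 1 (0x35): reg=0xD4

Answer: 0xD4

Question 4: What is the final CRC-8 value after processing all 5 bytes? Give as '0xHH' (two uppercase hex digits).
After byte 1 (0x35): reg=0xD4
After byte 2 (0x7B): reg=0x44
After byte 3 (0xD9): reg=0xDA
After byte 4 (0x52): reg=0xB1
After byte 5 (0xB9): reg=0x38

Answer: 0x38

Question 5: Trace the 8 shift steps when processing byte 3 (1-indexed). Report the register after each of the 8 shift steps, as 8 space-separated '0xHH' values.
After byte 1 (0x35): reg=0xD4
After byte 2 (0x7B): reg=0x44
Register before byte 3: 0x44
After XOR with byte 0xD9: 0x9D

Answer: 0x3D 0x7A 0xF4 0xEF 0xD9 0xB5 0x6D 0xDA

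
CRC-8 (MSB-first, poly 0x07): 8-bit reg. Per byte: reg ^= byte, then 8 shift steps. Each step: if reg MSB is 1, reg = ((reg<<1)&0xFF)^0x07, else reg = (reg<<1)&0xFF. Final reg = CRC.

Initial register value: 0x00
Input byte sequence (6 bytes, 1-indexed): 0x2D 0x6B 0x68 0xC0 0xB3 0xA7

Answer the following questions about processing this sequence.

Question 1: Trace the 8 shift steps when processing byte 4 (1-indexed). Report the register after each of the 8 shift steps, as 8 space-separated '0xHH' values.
After byte 1 (0x2D): reg=0xC3
After byte 2 (0x6B): reg=0x51
After byte 3 (0x68): reg=0xAF
Register before byte 4: 0xAF
After XOR with byte 0xC0: 0x6F

Answer: 0xDE 0xBB 0x71 0xE2 0xC3 0x81 0x05 0x0A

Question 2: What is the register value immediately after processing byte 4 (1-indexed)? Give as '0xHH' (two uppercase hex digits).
Answer: 0x0A

Derivation:
After byte 1 (0x2D): reg=0xC3
After byte 2 (0x6B): reg=0x51
After byte 3 (0x68): reg=0xAF
After byte 4 (0xC0): reg=0x0A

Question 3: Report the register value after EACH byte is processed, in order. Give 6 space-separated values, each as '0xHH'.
0xC3 0x51 0xAF 0x0A 0x26 0x8E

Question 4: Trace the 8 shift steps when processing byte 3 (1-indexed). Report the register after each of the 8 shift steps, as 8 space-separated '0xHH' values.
After byte 1 (0x2D): reg=0xC3
After byte 2 (0x6B): reg=0x51
Register before byte 3: 0x51
After XOR with byte 0x68: 0x39

Answer: 0x72 0xE4 0xCF 0x99 0x35 0x6A 0xD4 0xAF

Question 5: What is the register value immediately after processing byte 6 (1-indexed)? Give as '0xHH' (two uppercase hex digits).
After byte 1 (0x2D): reg=0xC3
After byte 2 (0x6B): reg=0x51
After byte 3 (0x68): reg=0xAF
After byte 4 (0xC0): reg=0x0A
After byte 5 (0xB3): reg=0x26
After byte 6 (0xA7): reg=0x8E

Answer: 0x8E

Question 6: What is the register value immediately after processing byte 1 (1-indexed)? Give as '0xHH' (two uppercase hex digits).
Answer: 0xC3

Derivation:
After byte 1 (0x2D): reg=0xC3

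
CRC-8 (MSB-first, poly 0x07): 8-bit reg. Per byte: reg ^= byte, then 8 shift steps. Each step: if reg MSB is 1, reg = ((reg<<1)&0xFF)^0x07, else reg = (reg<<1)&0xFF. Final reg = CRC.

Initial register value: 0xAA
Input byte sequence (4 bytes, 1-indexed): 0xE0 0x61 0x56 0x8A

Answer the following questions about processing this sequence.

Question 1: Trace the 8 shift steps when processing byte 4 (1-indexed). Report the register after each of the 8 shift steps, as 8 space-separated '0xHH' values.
After byte 1 (0xE0): reg=0xF1
After byte 2 (0x61): reg=0xF9
After byte 3 (0x56): reg=0x44
Register before byte 4: 0x44
After XOR with byte 0x8A: 0xCE

Answer: 0x9B 0x31 0x62 0xC4 0x8F 0x19 0x32 0x64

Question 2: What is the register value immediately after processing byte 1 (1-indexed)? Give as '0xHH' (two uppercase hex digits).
After byte 1 (0xE0): reg=0xF1

Answer: 0xF1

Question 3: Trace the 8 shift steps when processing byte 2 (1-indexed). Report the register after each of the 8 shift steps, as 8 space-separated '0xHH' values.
Answer: 0x27 0x4E 0x9C 0x3F 0x7E 0xFC 0xFF 0xF9

Derivation:
After byte 1 (0xE0): reg=0xF1
Register before byte 2: 0xF1
After XOR with byte 0x61: 0x90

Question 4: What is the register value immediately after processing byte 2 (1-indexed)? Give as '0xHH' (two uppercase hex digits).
After byte 1 (0xE0): reg=0xF1
After byte 2 (0x61): reg=0xF9

Answer: 0xF9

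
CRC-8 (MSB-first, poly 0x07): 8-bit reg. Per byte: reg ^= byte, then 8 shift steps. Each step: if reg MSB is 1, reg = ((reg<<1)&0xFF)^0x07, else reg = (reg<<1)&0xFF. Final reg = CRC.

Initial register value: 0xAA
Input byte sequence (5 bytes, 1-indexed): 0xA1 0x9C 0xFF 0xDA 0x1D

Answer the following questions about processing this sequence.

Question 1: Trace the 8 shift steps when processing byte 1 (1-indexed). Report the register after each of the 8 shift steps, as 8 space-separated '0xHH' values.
Answer: 0x16 0x2C 0x58 0xB0 0x67 0xCE 0x9B 0x31

Derivation:
Register before byte 1: 0xAA
After XOR with byte 0xA1: 0x0B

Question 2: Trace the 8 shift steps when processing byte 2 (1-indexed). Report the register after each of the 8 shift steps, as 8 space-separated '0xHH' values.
After byte 1 (0xA1): reg=0x31
Register before byte 2: 0x31
After XOR with byte 0x9C: 0xAD

Answer: 0x5D 0xBA 0x73 0xE6 0xCB 0x91 0x25 0x4A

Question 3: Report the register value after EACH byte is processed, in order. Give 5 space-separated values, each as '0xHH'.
0x31 0x4A 0x02 0x06 0x41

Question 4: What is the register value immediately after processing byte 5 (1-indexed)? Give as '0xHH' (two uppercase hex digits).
Answer: 0x41

Derivation:
After byte 1 (0xA1): reg=0x31
After byte 2 (0x9C): reg=0x4A
After byte 3 (0xFF): reg=0x02
After byte 4 (0xDA): reg=0x06
After byte 5 (0x1D): reg=0x41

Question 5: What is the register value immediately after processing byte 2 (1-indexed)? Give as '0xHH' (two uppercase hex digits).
After byte 1 (0xA1): reg=0x31
After byte 2 (0x9C): reg=0x4A

Answer: 0x4A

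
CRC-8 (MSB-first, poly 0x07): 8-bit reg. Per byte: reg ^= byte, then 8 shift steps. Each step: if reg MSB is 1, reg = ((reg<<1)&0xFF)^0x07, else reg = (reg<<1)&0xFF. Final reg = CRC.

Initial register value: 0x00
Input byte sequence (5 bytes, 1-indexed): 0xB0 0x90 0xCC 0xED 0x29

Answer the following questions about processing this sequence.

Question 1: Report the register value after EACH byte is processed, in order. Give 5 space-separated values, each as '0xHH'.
0x19 0xB6 0x61 0xAD 0x95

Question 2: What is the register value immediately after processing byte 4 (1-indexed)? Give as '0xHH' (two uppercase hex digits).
After byte 1 (0xB0): reg=0x19
After byte 2 (0x90): reg=0xB6
After byte 3 (0xCC): reg=0x61
After byte 4 (0xED): reg=0xAD

Answer: 0xAD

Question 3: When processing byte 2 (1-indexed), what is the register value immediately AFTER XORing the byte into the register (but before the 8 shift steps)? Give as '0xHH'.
Register before byte 2: 0x19
Byte 2: 0x90
0x19 XOR 0x90 = 0x89

Answer: 0x89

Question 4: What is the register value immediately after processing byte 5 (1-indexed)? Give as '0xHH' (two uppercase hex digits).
After byte 1 (0xB0): reg=0x19
After byte 2 (0x90): reg=0xB6
After byte 3 (0xCC): reg=0x61
After byte 4 (0xED): reg=0xAD
After byte 5 (0x29): reg=0x95

Answer: 0x95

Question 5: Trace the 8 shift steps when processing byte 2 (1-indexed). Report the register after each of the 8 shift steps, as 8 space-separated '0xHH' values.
Answer: 0x15 0x2A 0x54 0xA8 0x57 0xAE 0x5B 0xB6

Derivation:
After byte 1 (0xB0): reg=0x19
Register before byte 2: 0x19
After XOR with byte 0x90: 0x89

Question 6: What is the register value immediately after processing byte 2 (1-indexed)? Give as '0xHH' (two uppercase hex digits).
Answer: 0xB6

Derivation:
After byte 1 (0xB0): reg=0x19
After byte 2 (0x90): reg=0xB6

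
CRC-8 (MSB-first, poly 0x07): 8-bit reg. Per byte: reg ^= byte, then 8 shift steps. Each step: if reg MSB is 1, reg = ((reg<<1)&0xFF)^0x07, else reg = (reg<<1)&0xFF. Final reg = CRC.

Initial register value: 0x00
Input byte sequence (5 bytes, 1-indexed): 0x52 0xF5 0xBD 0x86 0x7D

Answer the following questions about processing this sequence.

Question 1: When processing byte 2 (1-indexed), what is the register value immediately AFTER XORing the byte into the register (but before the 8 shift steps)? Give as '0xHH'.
Register before byte 2: 0xB9
Byte 2: 0xF5
0xB9 XOR 0xF5 = 0x4C

Answer: 0x4C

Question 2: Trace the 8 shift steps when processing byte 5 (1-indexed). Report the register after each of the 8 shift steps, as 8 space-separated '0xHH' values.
Answer: 0x78 0xF0 0xE7 0xC9 0x95 0x2D 0x5A 0xB4

Derivation:
After byte 1 (0x52): reg=0xB9
After byte 2 (0xF5): reg=0xE3
After byte 3 (0xBD): reg=0x9D
After byte 4 (0x86): reg=0x41
Register before byte 5: 0x41
After XOR with byte 0x7D: 0x3C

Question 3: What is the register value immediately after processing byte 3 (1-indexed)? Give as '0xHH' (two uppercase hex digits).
Answer: 0x9D

Derivation:
After byte 1 (0x52): reg=0xB9
After byte 2 (0xF5): reg=0xE3
After byte 3 (0xBD): reg=0x9D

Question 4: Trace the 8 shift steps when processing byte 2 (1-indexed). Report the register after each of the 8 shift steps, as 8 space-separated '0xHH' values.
Answer: 0x98 0x37 0x6E 0xDC 0xBF 0x79 0xF2 0xE3

Derivation:
After byte 1 (0x52): reg=0xB9
Register before byte 2: 0xB9
After XOR with byte 0xF5: 0x4C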